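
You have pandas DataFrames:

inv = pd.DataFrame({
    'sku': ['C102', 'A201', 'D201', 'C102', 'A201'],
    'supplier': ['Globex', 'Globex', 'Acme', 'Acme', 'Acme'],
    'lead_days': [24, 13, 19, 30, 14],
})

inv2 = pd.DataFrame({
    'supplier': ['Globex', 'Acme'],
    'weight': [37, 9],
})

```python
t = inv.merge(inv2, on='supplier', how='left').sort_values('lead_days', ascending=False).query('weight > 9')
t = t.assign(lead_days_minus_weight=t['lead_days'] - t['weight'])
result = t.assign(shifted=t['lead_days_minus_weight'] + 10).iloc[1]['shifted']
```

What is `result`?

-14

merge on 'supplier' (how='left') → 5 rows:
    sku supplier  lead_days  weight
0  C102   Globex         24      37
1  A201   Globex         13      37
2  D201     Acme         19       9
3  C102     Acme         30       9
4  A201     Acme         14       9
sort by lead_days descending:
    sku supplier  lead_days  weight
3  C102     Acme         30       9
0  C102   Globex         24      37
2  D201     Acme         19       9
4  A201     Acme         14       9
1  A201   Globex         13      37
filter rows where weight > 9:
    sku supplier  lead_days  weight
0  C102   Globex         24      37
1  A201   Globex         13      37
add column lead_days_minus_weight = t['lead_days'] - t['weight']:
    sku supplier  lead_days  weight  lead_days_minus_weight
0  C102   Globex         24      37                     -13
1  A201   Globex         13      37                     -24
add column shifted = t['lead_days_minus_weight'] + 10:
    sku supplier  lead_days  weight  lead_days_minus_weight  shifted
0  C102   Globex         24      37                     -13       -3
1  A201   Globex         13      37                     -24      -14
Then the value at position 1, column 'shifted': -14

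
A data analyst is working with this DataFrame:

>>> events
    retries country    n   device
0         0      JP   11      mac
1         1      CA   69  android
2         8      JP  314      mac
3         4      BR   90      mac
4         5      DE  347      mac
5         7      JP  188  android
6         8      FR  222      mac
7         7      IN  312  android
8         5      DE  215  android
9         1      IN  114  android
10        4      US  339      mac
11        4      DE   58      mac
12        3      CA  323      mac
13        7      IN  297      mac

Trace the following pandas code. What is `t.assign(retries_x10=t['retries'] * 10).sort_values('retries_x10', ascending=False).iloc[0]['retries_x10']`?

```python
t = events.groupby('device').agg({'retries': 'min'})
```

group by device, min of retries:
         retries
device          
android        1
mac            0
add column retries_x10 = t['retries'] * 10:
         retries  retries_x10
device                       
android        1           10
mac            0            0
sort by retries_x10 descending:
         retries  retries_x10
device                       
android        1           10
mac            0            0

10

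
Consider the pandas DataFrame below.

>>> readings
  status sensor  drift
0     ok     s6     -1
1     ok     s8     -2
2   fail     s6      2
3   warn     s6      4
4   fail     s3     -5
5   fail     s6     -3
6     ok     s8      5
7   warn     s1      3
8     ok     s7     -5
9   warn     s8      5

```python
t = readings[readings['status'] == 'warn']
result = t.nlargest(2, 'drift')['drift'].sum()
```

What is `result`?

filter rows where status == 'warn':
  status sensor  drift
3   warn     s6      4
7   warn     s1      3
9   warn     s8      5
take 2 rows with largest drift:
  status sensor  drift
9   warn     s8      5
3   warn     s6      4
Hence 9.

9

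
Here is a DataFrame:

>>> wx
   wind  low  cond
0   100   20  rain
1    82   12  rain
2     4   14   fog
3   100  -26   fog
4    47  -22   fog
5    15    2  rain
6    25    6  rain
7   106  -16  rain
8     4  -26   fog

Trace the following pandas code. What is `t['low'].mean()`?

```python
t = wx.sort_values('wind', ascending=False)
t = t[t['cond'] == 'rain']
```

sort by wind descending:
   wind  low  cond
7   106  -16  rain
0   100   20  rain
3   100  -26   fog
1    82   12  rain
4    47  -22   fog
6    25    6  rain
5    15    2  rain
2     4   14   fog
8     4  -26   fog
filter rows where cond == 'rain':
   wind  low  cond
7   106  -16  rain
0   100   20  rain
1    82   12  rain
6    25    6  rain
5    15    2  rain

4.8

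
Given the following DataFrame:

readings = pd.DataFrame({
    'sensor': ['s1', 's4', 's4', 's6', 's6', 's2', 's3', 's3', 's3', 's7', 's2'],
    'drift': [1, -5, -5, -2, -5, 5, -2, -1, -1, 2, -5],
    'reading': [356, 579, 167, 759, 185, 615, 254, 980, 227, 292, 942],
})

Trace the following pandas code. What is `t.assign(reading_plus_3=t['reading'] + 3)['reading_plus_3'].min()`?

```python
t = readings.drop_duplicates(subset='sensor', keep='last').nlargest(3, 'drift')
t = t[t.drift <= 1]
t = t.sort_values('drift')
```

drop duplicate sensor (keep=last):
   sensor  drift  reading
0      s1      1      356
2      s4     -5      167
4      s6     -5      185
8      s3     -1      227
9      s7      2      292
10     s2     -5      942
take 3 rows with largest drift:
  sensor  drift  reading
9     s7      2      292
0     s1      1      356
8     s3     -1      227
filter rows where drift <= 1:
  sensor  drift  reading
0     s1      1      356
8     s3     -1      227
sort by drift:
  sensor  drift  reading
8     s3     -1      227
0     s1      1      356
add column reading_plus_3 = t['reading'] + 3:
  sensor  drift  reading  reading_plus_3
8     s3     -1      227             230
0     s1      1      356             359
So min() = 230.

230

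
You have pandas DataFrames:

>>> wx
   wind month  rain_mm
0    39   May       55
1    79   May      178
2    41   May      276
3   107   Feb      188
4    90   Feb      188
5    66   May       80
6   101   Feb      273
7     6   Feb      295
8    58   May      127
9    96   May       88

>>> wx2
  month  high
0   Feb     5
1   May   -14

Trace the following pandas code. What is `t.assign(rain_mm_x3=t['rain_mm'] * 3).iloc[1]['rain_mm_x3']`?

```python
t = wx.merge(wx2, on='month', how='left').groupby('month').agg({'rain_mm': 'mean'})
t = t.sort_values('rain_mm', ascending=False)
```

merge on 'month' (how='left') → 10 rows:
   wind month  rain_mm  high
0    39   May       55   -14
1    79   May      178   -14
2    41   May      276   -14
3   107   Feb      188     5
4    90   Feb      188     5
5    66   May       80   -14
6   101   Feb      273     5
7     6   Feb      295     5
8    58   May      127   -14
9    96   May       88   -14
group by month, mean of rain_mm:
       rain_mm
month         
Feb      236.0
May      134.0
sort by rain_mm descending:
       rain_mm
month         
Feb      236.0
May      134.0
add column rain_mm_x3 = t['rain_mm'] * 3:
       rain_mm  rain_mm_x3
month                     
Feb      236.0       708.0
May      134.0       402.0
Finally, value at position 1, column 'rain_mm_x3' = 402.0.

402.0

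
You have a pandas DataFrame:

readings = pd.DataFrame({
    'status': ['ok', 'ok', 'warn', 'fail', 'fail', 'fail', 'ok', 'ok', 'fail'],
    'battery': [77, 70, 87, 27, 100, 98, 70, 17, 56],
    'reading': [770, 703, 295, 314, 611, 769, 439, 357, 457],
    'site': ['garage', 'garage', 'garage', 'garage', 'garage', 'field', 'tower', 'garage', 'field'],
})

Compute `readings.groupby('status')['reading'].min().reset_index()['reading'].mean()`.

322.0

group by status, min of reading:
status
fail    314
ok      357
warn    295
Name: reading, dtype: int64
reset_index():
  status  reading
0   fail      314
1     ok      357
2   warn      295
Finally, mean of column 'reading' = 322.0.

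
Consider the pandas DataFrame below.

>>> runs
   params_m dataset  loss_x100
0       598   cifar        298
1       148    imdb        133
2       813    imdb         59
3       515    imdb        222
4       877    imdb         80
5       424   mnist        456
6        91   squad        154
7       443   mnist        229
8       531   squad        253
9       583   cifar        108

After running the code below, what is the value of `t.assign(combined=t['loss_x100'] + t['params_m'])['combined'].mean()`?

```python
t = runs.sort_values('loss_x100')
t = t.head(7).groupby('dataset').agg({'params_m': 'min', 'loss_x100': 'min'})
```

sort by loss_x100:
   params_m dataset  loss_x100
2       813    imdb         59
4       877    imdb         80
9       583   cifar        108
1       148    imdb        133
6        91   squad        154
3       515    imdb        222
7       443   mnist        229
8       531   squad        253
0       598   cifar        298
5       424   mnist        456
take first 7 rows:
   params_m dataset  loss_x100
2       813    imdb         59
4       877    imdb         80
9       583   cifar        108
1       148    imdb        133
6        91   squad        154
3       515    imdb        222
7       443   mnist        229
group by dataset: min(params_m), min(loss_x100):
         params_m  loss_x100
dataset                     
cifar         583        108
imdb          148         59
mnist         443        229
squad          91        154
add column combined = t['loss_x100'] + t['params_m']:
         params_m  loss_x100  combined
dataset                               
cifar         583        108       691
imdb          148         59       207
mnist         443        229       672
squad          91        154       245

453.75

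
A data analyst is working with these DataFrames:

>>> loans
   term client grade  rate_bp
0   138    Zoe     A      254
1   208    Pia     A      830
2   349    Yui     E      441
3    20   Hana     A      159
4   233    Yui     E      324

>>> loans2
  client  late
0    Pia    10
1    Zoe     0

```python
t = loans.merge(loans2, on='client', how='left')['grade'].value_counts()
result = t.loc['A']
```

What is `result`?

merge on 'client' (how='left') → 5 rows:
   term client grade  rate_bp  late
0   138    Zoe     A      254   0.0
1   208    Pia     A      830  10.0
2   349    Yui     E      441   NaN
3    20   Hana     A      159   NaN
4   233    Yui     E      324   NaN
value_counts of grade:
grade
A    3
E    2
Name: count, dtype: int64
Then the value at index 'A': 3

3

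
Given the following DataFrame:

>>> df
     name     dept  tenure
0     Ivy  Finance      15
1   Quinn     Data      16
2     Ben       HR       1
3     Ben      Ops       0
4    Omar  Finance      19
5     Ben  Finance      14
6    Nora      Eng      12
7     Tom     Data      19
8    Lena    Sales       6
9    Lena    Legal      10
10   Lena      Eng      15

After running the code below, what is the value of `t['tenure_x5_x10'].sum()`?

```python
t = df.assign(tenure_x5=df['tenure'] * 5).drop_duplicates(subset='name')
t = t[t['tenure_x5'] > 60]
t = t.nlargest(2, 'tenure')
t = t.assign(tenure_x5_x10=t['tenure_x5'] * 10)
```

add column tenure_x5 = df['tenure'] * 5:
     name     dept  tenure  tenure_x5
0     Ivy  Finance      15         75
1   Quinn     Data      16         80
2     Ben       HR       1          5
3     Ben      Ops       0          0
4    Omar  Finance      19         95
5     Ben  Finance      14         70
6    Nora      Eng      12         60
7     Tom     Data      19         95
8    Lena    Sales       6         30
9    Lena    Legal      10         50
10   Lena      Eng      15         75
drop duplicate name (keep=first):
    name     dept  tenure  tenure_x5
0    Ivy  Finance      15         75
1  Quinn     Data      16         80
2    Ben       HR       1          5
4   Omar  Finance      19         95
6   Nora      Eng      12         60
7    Tom     Data      19         95
8   Lena    Sales       6         30
filter rows where tenure_x5 > 60:
    name     dept  tenure  tenure_x5
0    Ivy  Finance      15         75
1  Quinn     Data      16         80
4   Omar  Finance      19         95
7    Tom     Data      19         95
take 2 rows with largest tenure:
   name     dept  tenure  tenure_x5
4  Omar  Finance      19         95
7   Tom     Data      19         95
add column tenure_x5_x10 = t['tenure_x5'] * 10:
   name     dept  tenure  tenure_x5  tenure_x5_x10
4  Omar  Finance      19         95            950
7   Tom     Data      19         95            950

1900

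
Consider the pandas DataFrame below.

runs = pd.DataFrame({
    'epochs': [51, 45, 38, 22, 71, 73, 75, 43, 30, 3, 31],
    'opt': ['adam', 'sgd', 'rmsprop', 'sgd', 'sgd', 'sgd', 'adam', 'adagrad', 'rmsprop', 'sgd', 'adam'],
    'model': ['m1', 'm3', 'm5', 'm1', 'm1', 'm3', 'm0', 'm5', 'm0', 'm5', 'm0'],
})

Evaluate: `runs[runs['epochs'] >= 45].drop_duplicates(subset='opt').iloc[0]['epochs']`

51

filter rows where epochs >= 45:
   epochs   opt model
0      51  adam    m1
1      45   sgd    m3
4      71   sgd    m1
5      73   sgd    m3
6      75  adam    m0
drop duplicate opt (keep=first):
   epochs   opt model
0      51  adam    m1
1      45   sgd    m3
Finally, value at position 0, column 'epochs' = 51.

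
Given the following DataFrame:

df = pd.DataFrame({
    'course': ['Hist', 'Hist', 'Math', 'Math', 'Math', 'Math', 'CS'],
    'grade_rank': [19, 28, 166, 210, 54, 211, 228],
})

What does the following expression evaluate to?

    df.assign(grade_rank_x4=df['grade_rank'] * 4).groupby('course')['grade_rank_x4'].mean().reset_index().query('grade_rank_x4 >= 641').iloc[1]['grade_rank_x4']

add column grade_rank_x4 = df['grade_rank'] * 4:
  course  grade_rank  grade_rank_x4
0   Hist          19             76
1   Hist          28            112
2   Math         166            664
3   Math         210            840
4   Math          54            216
5   Math         211            844
6     CS         228            912
group by course, mean of grade_rank_x4:
course
CS      912.0
Hist     94.0
Math    641.0
Name: grade_rank_x4, dtype: float64
reset_index():
  course  grade_rank_x4
0     CS          912.0
1   Hist           94.0
2   Math          641.0
filter rows where grade_rank_x4 >= 641:
  course  grade_rank_x4
0     CS          912.0
2   Math          641.0
Hence 641.0.

641.0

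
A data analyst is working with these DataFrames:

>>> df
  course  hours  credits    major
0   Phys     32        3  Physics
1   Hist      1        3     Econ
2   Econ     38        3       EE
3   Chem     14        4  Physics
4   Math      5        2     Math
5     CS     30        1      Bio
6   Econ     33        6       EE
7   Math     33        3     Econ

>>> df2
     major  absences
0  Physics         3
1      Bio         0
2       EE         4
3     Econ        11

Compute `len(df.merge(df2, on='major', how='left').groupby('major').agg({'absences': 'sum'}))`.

5

merge on 'major' (how='left') → 8 rows:
  course  hours  credits    major  absences
0   Phys     32        3  Physics       3.0
1   Hist      1        3     Econ      11.0
2   Econ     38        3       EE       4.0
3   Chem     14        4  Physics       3.0
4   Math      5        2     Math       NaN
5     CS     30        1      Bio       0.0
6   Econ     33        6       EE       4.0
7   Math     33        3     Econ      11.0
group by major, sum of absences:
         absences
major            
Bio           0.0
EE            8.0
Econ         22.0
Math          0.0
Physics       6.0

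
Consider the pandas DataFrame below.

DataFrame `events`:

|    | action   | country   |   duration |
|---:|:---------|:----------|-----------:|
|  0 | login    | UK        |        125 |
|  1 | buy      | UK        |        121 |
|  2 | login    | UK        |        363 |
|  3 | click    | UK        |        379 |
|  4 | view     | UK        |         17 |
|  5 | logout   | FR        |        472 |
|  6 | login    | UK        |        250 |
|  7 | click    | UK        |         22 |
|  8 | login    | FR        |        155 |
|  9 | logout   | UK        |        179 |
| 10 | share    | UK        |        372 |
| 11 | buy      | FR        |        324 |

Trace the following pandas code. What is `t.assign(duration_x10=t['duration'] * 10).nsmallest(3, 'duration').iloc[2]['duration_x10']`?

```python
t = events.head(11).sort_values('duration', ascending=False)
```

take first 11 rows:
    action country  duration
0    login      UK       125
1      buy      UK       121
2    login      UK       363
3    click      UK       379
4     view      UK        17
5   logout      FR       472
6    login      UK       250
7    click      UK        22
8    login      FR       155
9   logout      UK       179
10   share      UK       372
sort by duration descending:
    action country  duration
5   logout      FR       472
3    click      UK       379
10   share      UK       372
2    login      UK       363
6    login      UK       250
9   logout      UK       179
8    login      FR       155
0    login      UK       125
1      buy      UK       121
7    click      UK        22
4     view      UK        17
add column duration_x10 = t['duration'] * 10:
    action country  duration  duration_x10
5   logout      FR       472          4720
3    click      UK       379          3790
10   share      UK       372          3720
2    login      UK       363          3630
6    login      UK       250          2500
9   logout      UK       179          1790
8    login      FR       155          1550
0    login      UK       125          1250
1      buy      UK       121          1210
7    click      UK        22           220
4     view      UK        17           170
take 3 rows with smallest duration:
  action country  duration  duration_x10
4   view      UK        17           170
7  click      UK        22           220
1    buy      UK       121          1210
Reading off the value at position 2, column 'duration_x10', we get 1210.

1210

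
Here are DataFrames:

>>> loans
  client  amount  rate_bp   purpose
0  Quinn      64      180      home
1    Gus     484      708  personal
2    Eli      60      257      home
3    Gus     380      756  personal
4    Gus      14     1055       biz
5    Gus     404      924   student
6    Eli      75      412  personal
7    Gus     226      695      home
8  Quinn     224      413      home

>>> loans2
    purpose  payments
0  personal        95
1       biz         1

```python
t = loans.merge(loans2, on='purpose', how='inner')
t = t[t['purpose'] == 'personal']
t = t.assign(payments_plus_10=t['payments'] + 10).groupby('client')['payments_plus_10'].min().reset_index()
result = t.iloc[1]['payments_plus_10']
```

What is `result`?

105

merge on 'purpose' (how='inner') → 4 rows:
  client  amount  rate_bp   purpose  payments
0    Gus     484      708  personal        95
1    Gus     380      756  personal        95
2    Gus      14     1055       biz         1
3    Eli      75      412  personal        95
filter rows where purpose == 'personal':
  client  amount  rate_bp   purpose  payments
0    Gus     484      708  personal        95
1    Gus     380      756  personal        95
3    Eli      75      412  personal        95
add column payments_plus_10 = t['payments'] + 10:
  client  amount  rate_bp   purpose  payments  payments_plus_10
0    Gus     484      708  personal        95               105
1    Gus     380      756  personal        95               105
3    Eli      75      412  personal        95               105
group by client, min of payments_plus_10:
client
Eli    105
Gus    105
Name: payments_plus_10, dtype: int64
reset_index():
  client  payments_plus_10
0    Eli               105
1    Gus               105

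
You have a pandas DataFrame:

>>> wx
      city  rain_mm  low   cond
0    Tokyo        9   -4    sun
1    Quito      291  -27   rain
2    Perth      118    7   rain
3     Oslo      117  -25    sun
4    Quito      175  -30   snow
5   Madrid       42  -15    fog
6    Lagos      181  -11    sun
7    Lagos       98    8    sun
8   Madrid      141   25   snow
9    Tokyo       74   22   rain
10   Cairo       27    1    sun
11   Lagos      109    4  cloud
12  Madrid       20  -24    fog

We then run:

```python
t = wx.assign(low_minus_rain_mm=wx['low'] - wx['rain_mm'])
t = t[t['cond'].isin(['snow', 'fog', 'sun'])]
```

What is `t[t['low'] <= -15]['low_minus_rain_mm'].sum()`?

add column low_minus_rain_mm = wx['low'] - wx['rain_mm']:
      city  rain_mm  low   cond  low_minus_rain_mm
0    Tokyo        9   -4    sun                -13
1    Quito      291  -27   rain               -318
2    Perth      118    7   rain               -111
3     Oslo      117  -25    sun               -142
4    Quito      175  -30   snow               -205
5   Madrid       42  -15    fog                -57
6    Lagos      181  -11    sun               -192
7    Lagos       98    8    sun                -90
8   Madrid      141   25   snow               -116
9    Tokyo       74   22   rain                -52
10   Cairo       27    1    sun                -26
11   Lagos      109    4  cloud               -105
12  Madrid       20  -24    fog                -44
filter rows where cond in ['snow', 'fog', 'sun']:
      city  rain_mm  low  cond  low_minus_rain_mm
0    Tokyo        9   -4   sun                -13
3     Oslo      117  -25   sun               -142
4    Quito      175  -30  snow               -205
5   Madrid       42  -15   fog                -57
6    Lagos      181  -11   sun               -192
7    Lagos       98    8   sun                -90
8   Madrid      141   25  snow               -116
10   Cairo       27    1   sun                -26
12  Madrid       20  -24   fog                -44
filter rows where low <= -15:
      city  rain_mm  low  cond  low_minus_rain_mm
3     Oslo      117  -25   sun               -142
4    Quito      175  -30  snow               -205
5   Madrid       42  -15   fog                -57
12  Madrid       20  -24   fog                -44
The sum of column 'low_minus_rain_mm' is -448.

-448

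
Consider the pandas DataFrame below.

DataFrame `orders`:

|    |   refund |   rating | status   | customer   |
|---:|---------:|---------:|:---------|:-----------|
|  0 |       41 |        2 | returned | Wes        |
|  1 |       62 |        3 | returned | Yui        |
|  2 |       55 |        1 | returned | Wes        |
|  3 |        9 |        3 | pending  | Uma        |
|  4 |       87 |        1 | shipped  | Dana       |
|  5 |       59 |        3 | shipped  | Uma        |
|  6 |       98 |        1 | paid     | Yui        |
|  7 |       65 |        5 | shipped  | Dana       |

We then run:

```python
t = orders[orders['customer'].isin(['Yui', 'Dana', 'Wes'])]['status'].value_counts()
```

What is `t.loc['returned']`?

filter rows where customer in ['Yui', 'Dana', 'Wes']:
   refund  rating    status customer
0      41       2  returned      Wes
1      62       3  returned      Yui
2      55       1  returned      Wes
4      87       1   shipped     Dana
6      98       1      paid      Yui
7      65       5   shipped     Dana
value_counts of status:
status
returned    3
shipped     2
paid        1
Name: count, dtype: int64
Then the value at index 'returned': 3

3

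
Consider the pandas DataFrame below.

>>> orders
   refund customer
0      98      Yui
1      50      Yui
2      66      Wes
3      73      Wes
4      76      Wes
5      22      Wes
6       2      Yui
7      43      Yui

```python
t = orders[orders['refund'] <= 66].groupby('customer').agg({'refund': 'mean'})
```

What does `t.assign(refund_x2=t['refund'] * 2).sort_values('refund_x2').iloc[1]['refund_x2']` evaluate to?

88.0

filter rows where refund <= 66:
   refund customer
1      50      Yui
2      66      Wes
5      22      Wes
6       2      Yui
7      43      Yui
group by customer, mean of refund:
             refund
customer           
Wes       44.000000
Yui       31.666667
add column refund_x2 = t['refund'] * 2:
             refund  refund_x2
customer                      
Wes       44.000000  88.000000
Yui       31.666667  63.333333
sort by refund_x2:
             refund  refund_x2
customer                      
Yui       31.666667  63.333333
Wes       44.000000  88.000000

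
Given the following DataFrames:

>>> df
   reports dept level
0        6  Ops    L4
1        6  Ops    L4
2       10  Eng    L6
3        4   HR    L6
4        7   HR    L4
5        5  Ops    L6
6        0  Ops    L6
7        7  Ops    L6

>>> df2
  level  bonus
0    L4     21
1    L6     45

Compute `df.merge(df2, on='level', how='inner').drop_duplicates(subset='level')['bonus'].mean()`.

merge on 'level' (how='inner') → 8 rows:
   reports dept level  bonus
0        6  Ops    L4     21
1        6  Ops    L4     21
2       10  Eng    L6     45
3        4   HR    L6     45
4        7   HR    L4     21
5        5  Ops    L6     45
6        0  Ops    L6     45
7        7  Ops    L6     45
drop duplicate level (keep=first):
   reports dept level  bonus
0        6  Ops    L4     21
2       10  Eng    L6     45
The mean of column 'bonus' is 33.0.

33.0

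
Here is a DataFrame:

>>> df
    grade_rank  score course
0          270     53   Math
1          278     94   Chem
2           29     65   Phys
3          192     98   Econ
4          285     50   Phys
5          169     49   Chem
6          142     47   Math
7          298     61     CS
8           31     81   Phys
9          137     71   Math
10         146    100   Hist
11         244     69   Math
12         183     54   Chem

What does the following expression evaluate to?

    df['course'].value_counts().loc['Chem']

3

value_counts of course:
course
Math    4
Chem    3
Phys    3
Econ    1
CS      1
Hist    1
Name: count, dtype: int64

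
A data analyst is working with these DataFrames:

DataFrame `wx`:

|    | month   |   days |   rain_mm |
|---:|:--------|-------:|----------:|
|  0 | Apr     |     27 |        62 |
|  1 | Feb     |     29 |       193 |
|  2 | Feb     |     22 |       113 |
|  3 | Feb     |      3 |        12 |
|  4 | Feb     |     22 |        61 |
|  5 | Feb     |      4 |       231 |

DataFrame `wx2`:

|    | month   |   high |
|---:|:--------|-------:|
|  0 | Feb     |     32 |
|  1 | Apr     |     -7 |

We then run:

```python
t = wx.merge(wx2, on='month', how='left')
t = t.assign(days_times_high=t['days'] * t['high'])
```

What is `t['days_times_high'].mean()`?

merge on 'month' (how='left') → 6 rows:
  month  days  rain_mm  high
0   Apr    27       62    -7
1   Feb    29      193    32
2   Feb    22      113    32
3   Feb     3       12    32
4   Feb    22       61    32
5   Feb     4      231    32
add column days_times_high = t['days'] * t['high']:
  month  days  rain_mm  high  days_times_high
0   Apr    27       62    -7             -189
1   Feb    29      193    32              928
2   Feb    22      113    32              704
3   Feb     3       12    32               96
4   Feb    22       61    32              704
5   Feb     4      231    32              128
Taking the mean of column 'days_times_high' gives 395.166666667.

395.166666667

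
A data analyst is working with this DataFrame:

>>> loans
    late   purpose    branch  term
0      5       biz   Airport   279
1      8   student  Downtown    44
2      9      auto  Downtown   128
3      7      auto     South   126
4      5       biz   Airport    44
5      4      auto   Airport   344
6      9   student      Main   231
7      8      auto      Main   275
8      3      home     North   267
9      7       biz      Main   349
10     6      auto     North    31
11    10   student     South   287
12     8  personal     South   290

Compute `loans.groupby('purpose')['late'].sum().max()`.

group by purpose, sum of late:
purpose
auto        34
biz         17
home         3
personal     8
student     27
Name: late, dtype: int64
Reading off the max of the resulting series, we get 34.

34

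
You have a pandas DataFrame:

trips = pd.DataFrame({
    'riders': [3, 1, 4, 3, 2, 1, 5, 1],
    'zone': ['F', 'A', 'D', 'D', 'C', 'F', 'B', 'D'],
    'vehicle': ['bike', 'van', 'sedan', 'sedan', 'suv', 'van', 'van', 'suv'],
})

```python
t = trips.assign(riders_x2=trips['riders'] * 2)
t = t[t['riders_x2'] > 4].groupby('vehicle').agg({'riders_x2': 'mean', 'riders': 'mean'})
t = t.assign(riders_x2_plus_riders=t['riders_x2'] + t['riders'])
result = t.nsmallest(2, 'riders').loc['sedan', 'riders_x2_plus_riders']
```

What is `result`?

add column riders_x2 = trips['riders'] * 2:
   riders zone vehicle  riders_x2
0       3    F    bike          6
1       1    A     van          2
2       4    D   sedan          8
3       3    D   sedan          6
4       2    C     suv          4
5       1    F     van          2
6       5    B     van         10
7       1    D     suv          2
filter rows where riders_x2 > 4:
   riders zone vehicle  riders_x2
0       3    F    bike          6
2       4    D   sedan          8
3       3    D   sedan          6
6       5    B     van         10
group by vehicle: mean(riders_x2), mean(riders):
         riders_x2  riders
vehicle                   
bike           6.0     3.0
sedan          7.0     3.5
van           10.0     5.0
add column riders_x2_plus_riders = t['riders_x2'] + t['riders']:
         riders_x2  riders  riders_x2_plus_riders
vehicle                                          
bike           6.0     3.0                    9.0
sedan          7.0     3.5                   10.5
van           10.0     5.0                   15.0
take 2 rows with smallest riders:
         riders_x2  riders  riders_x2_plus_riders
vehicle                                          
bike           6.0     3.0                    9.0
sedan          7.0     3.5                   10.5

10.5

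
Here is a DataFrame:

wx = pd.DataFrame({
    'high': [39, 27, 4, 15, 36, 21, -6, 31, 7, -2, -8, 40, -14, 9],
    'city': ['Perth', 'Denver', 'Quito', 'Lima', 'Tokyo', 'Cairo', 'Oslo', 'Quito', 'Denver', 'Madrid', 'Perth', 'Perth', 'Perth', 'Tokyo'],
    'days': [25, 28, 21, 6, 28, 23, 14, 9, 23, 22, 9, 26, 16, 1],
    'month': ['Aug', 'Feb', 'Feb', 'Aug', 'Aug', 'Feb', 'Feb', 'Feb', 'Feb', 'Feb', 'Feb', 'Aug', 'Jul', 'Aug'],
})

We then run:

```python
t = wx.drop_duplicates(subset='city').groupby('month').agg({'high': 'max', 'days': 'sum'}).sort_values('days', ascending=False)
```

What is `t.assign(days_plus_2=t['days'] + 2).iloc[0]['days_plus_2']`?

110

drop duplicate city (keep=first):
   high    city  days month
0    39   Perth    25   Aug
1    27  Denver    28   Feb
2     4   Quito    21   Feb
3    15    Lima     6   Aug
4    36   Tokyo    28   Aug
5    21   Cairo    23   Feb
6    -6    Oslo    14   Feb
9    -2  Madrid    22   Feb
group by month: max(high), sum(days):
       high  days
month            
Aug      39    59
Feb      27   108
sort by days descending:
       high  days
month            
Feb      27   108
Aug      39    59
add column days_plus_2 = t['days'] + 2:
       high  days  days_plus_2
month                         
Feb      27   108          110
Aug      39    59           61
So iloc[0]['days_plus_2'] = 110.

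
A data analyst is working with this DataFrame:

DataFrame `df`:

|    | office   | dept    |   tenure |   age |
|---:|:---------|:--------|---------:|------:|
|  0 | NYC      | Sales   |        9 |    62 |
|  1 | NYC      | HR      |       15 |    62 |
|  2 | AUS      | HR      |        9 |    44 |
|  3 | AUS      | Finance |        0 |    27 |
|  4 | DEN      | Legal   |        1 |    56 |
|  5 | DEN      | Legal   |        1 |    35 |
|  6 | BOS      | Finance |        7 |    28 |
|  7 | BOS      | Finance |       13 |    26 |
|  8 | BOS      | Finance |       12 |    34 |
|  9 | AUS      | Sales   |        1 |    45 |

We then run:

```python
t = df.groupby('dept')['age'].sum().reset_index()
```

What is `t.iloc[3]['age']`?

group by dept, sum of age:
dept
Finance    115
HR         106
Legal       91
Sales      107
Name: age, dtype: int64
reset_index():
      dept  age
0  Finance  115
1       HR  106
2    Legal   91
3    Sales  107
value at position 3, column 'age' → 107

107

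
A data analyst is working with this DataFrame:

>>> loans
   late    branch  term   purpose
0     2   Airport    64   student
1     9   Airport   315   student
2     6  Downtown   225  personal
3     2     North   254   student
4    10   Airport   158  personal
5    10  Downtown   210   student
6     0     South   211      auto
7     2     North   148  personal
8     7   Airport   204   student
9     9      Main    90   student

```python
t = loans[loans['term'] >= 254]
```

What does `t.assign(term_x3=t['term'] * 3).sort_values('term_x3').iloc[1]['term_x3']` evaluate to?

945

filter rows where term >= 254:
   late   branch  term  purpose
1     9  Airport   315  student
3     2    North   254  student
add column term_x3 = t['term'] * 3:
   late   branch  term  purpose  term_x3
1     9  Airport   315  student      945
3     2    North   254  student      762
sort by term_x3:
   late   branch  term  purpose  term_x3
3     2    North   254  student      762
1     9  Airport   315  student      945
Then the value at position 1, column 'term_x3': 945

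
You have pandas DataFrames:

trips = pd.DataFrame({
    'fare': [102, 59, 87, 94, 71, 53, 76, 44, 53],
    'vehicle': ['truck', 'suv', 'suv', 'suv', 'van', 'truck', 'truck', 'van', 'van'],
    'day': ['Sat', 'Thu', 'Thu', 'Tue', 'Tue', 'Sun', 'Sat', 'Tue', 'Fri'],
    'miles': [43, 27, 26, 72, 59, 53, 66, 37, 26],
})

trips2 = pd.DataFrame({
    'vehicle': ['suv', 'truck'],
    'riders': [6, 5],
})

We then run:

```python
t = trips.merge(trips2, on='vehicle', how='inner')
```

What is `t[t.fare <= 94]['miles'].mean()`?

merge on 'vehicle' (how='inner') → 6 rows:
   fare vehicle  day  miles  riders
0   102   truck  Sat     43       5
1    59     suv  Thu     27       6
2    87     suv  Thu     26       6
3    94     suv  Tue     72       6
4    53   truck  Sun     53       5
5    76   truck  Sat     66       5
filter rows where fare <= 94:
   fare vehicle  day  miles  riders
1    59     suv  Thu     27       6
2    87     suv  Thu     26       6
3    94     suv  Tue     72       6
4    53   truck  Sun     53       5
5    76   truck  Sat     66       5
mean of column 'miles' → 48.8

48.8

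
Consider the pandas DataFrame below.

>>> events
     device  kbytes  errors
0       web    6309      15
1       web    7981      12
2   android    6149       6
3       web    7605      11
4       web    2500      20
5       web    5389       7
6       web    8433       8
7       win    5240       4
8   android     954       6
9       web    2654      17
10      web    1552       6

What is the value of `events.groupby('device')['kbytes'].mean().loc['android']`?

group by device, mean of kbytes:
device
android    3551.500
web        5302.875
win        5240.000
Name: kbytes, dtype: float64
Finally, value at index 'android' = 3551.5.

3551.5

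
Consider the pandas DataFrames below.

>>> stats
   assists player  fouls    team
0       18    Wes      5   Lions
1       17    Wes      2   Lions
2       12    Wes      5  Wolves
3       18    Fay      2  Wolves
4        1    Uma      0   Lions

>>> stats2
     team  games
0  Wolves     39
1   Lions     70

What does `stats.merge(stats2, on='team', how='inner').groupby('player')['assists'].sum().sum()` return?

merge on 'team' (how='inner') → 5 rows:
   assists player  fouls    team  games
0       18    Wes      5   Lions     70
1       17    Wes      2   Lions     70
2       12    Wes      5  Wolves     39
3       18    Fay      2  Wolves     39
4        1    Uma      0   Lions     70
group by player, sum of assists:
player
Fay    18
Uma     1
Wes    47
Name: assists, dtype: int64

66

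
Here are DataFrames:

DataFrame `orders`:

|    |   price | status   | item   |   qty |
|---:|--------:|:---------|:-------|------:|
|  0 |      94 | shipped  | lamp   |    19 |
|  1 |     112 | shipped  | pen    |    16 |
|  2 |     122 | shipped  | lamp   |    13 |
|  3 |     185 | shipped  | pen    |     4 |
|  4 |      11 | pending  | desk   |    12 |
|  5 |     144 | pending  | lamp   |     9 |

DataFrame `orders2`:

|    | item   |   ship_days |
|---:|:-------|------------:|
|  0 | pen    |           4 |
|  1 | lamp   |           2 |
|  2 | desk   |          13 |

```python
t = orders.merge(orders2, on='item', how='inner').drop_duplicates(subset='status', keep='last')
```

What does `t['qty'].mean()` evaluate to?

merge on 'item' (how='inner') → 6 rows:
   price   status  item  qty  ship_days
0     94  shipped  lamp   19          2
1    112  shipped   pen   16          4
2    122  shipped  lamp   13          2
3    185  shipped   pen    4          4
4     11  pending  desk   12         13
5    144  pending  lamp    9          2
drop duplicate status (keep=last):
   price   status  item  qty  ship_days
3    185  shipped   pen    4          4
5    144  pending  lamp    9          2

6.5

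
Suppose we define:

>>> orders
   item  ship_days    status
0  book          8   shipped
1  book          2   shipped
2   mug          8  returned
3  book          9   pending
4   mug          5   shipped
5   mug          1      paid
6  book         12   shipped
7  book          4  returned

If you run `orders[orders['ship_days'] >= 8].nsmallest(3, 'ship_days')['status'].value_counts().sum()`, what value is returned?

3

filter rows where ship_days >= 8:
   item  ship_days    status
0  book          8   shipped
2   mug          8  returned
3  book          9   pending
6  book         12   shipped
take 3 rows with smallest ship_days:
   item  ship_days    status
0  book          8   shipped
2   mug          8  returned
3  book          9   pending
value_counts of status:
status
shipped     1
returned    1
pending     1
Name: count, dtype: int64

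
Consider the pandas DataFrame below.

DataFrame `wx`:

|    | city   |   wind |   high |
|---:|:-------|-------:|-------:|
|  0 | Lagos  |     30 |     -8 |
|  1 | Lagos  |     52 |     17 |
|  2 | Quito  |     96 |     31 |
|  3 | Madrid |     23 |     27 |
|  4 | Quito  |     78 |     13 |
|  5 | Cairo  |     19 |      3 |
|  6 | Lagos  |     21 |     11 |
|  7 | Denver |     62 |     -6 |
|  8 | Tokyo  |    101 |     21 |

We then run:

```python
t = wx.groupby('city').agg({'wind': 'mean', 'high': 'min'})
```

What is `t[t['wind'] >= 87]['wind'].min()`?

87.0

group by city: mean(wind), min(high):
              wind  high
city                    
Cairo    19.000000     3
Denver   62.000000    -6
Lagos    34.333333    -8
Madrid   23.000000    27
Quito    87.000000    13
Tokyo   101.000000    21
filter rows where wind >= 87:
        wind  high
city              
Quito   87.0    13
Tokyo  101.0    21
So min() = 87.0.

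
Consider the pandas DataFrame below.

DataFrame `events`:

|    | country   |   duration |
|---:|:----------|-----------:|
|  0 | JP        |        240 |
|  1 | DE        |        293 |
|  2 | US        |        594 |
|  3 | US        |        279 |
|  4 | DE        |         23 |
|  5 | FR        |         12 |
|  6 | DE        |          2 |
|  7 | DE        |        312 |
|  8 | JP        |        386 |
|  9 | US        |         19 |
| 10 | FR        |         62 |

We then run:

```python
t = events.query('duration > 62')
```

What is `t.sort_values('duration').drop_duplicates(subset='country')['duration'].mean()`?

filter rows where duration > 62:
  country  duration
0      JP       240
1      DE       293
2      US       594
3      US       279
7      DE       312
8      JP       386
sort by duration:
  country  duration
0      JP       240
3      US       279
1      DE       293
7      DE       312
8      JP       386
2      US       594
drop duplicate country (keep=first):
  country  duration
0      JP       240
3      US       279
1      DE       293
The mean of column 'duration' is 270.666666667.

270.666666667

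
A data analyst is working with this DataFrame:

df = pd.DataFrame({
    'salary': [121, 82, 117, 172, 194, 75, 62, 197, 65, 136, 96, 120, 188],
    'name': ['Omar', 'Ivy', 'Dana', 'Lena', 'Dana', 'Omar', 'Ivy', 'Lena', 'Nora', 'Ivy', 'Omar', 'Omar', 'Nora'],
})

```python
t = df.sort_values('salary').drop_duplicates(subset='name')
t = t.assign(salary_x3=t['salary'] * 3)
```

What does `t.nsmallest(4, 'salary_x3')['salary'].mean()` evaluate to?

sort by salary:
    salary  name
6       62   Ivy
8       65  Nora
5       75  Omar
1       82   Ivy
10      96  Omar
2      117  Dana
11     120  Omar
0      121  Omar
9      136   Ivy
3      172  Lena
12     188  Nora
4      194  Dana
7      197  Lena
drop duplicate name (keep=first):
   salary  name
6      62   Ivy
8      65  Nora
5      75  Omar
2     117  Dana
3     172  Lena
add column salary_x3 = t['salary'] * 3:
   salary  name  salary_x3
6      62   Ivy        186
8      65  Nora        195
5      75  Omar        225
2     117  Dana        351
3     172  Lena        516
take 4 rows with smallest salary_x3:
   salary  name  salary_x3
6      62   Ivy        186
8      65  Nora        195
5      75  Omar        225
2     117  Dana        351

79.75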